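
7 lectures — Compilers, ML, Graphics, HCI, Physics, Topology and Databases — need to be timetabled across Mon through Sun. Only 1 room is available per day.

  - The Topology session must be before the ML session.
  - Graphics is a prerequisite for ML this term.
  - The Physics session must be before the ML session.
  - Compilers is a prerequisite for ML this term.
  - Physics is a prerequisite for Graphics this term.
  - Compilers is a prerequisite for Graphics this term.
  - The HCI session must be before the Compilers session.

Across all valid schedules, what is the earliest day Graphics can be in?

Thu

Precedence pushes Graphics to at least Wed; downstream work caps Graphics at Sat.
Graphics at Thu is achievable: Databases -> Sun, Topology -> Fri, Physics -> Wed, Graphics -> Thu, Compilers -> Tue, ML -> Sat, HCI -> Mon.
Nothing earlier works — the capacity limit rule out every day before Thu.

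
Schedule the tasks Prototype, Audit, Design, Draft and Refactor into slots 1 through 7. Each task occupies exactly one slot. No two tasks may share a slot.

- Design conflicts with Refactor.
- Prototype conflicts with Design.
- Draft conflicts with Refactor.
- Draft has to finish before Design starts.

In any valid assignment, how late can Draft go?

Downstream work caps Draft at 6.
Draft at 6 is achievable: Prototype -> 1, Audit -> 2, Refactor -> 3, Draft -> 6, Design -> 7.

6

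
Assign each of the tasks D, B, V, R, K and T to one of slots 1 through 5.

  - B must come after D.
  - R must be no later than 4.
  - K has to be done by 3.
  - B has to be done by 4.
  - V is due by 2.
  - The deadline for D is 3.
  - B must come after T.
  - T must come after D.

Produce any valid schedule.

R=1; K=1; D=1; T=2; B=3; V=1

Checking: D(1) before B(3); T(2) before B(3); D(1) before T(2); V=1 in [1,2]; D=1 in [1,3]; B=3 in [1,4]; K=1 in [1,3]; R=1 in [1,4].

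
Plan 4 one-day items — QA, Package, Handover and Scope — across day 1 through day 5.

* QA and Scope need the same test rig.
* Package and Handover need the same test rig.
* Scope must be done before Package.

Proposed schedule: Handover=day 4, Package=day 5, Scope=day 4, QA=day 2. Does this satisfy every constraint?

Yes, all constraints hold

Package and Handover need the same test rig — holds.
Scope must be done before Package — holds.
QA and Scope need the same test rig — holds.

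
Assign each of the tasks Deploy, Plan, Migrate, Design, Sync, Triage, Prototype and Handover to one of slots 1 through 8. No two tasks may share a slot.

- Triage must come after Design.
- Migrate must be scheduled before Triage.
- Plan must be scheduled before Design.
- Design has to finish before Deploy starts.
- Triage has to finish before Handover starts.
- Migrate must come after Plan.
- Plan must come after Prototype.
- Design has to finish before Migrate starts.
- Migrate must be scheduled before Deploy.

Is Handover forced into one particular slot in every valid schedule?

Handover can be 6 (e.g. Deploy in 7, Sync in 8, Design in 3, Prototype in 1, Triage in 5, Plan in 2, Handover in 6, Migrate in 4) or 7 (e.g. Design -> 3, Deploy -> 6, Handover -> 7, Plan -> 2, Migrate -> 4, Sync -> 8, Triage -> 5, Prototype -> 1).

No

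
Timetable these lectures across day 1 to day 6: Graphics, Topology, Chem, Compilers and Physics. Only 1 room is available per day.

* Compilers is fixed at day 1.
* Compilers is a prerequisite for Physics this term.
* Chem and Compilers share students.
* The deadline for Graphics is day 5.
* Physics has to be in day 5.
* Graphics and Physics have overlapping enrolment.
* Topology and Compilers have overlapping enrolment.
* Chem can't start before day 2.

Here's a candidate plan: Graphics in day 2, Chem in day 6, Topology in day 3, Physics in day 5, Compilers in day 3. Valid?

No. Topology and Compilers have overlapping enrolment is not satisfied.

Topology and Compilers have overlapping enrolment — violated.
Only 1 room is available per day — violated.
Graphics and Physics have overlapping enrolment — holds.
Chem and Compilers share students — holds.
Compilers is fixed at day 1 — violated.
The deadline for Graphics is day 5 — holds.
Chem can't start before day 2 — holds.
Physics has to be in day 5 — holds.
Compilers is a prerequisite for Physics this term — holds.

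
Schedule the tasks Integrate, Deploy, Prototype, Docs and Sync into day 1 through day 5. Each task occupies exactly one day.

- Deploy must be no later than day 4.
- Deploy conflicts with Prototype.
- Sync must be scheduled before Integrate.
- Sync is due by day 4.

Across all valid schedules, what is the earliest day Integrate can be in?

Precedence pushes Integrate to at least day 2.
Integrate at day 2 is achievable: Sync in day 1, Integrate in day 2, Docs in day 1, Prototype in day 2, Deploy in day 1.

day 2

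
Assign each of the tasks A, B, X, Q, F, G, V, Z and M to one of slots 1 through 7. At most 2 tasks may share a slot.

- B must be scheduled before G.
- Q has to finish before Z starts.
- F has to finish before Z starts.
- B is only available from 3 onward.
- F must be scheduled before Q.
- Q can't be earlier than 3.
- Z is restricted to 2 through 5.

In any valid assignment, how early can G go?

Precedence pushes G to at least 4.
G at 4 is achievable: Z=4, V=2, M=5, F=1, X=2, A=1, Q=3, B=3, G=4.

4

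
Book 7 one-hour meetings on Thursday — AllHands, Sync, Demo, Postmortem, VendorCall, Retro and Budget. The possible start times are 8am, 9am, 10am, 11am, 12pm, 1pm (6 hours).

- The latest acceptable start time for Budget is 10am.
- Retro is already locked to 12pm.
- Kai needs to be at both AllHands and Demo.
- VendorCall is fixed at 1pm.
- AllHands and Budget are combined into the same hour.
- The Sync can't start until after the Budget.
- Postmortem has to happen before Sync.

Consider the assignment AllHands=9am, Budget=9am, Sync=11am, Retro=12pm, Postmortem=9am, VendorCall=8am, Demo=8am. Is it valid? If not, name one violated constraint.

No — it violates: VendorCall is fixed at 1pm

VendorCall is fixed at 1pm — violated.
The Sync can't start until after the Budget — holds.
The latest acceptable start time for Budget is 10am — holds.
AllHands and Budget are combined into the same hour — holds.
Kai needs to be at both AllHands and Demo — holds.
Retro is already locked to 12pm — holds.
Postmortem has to happen before Sync — holds.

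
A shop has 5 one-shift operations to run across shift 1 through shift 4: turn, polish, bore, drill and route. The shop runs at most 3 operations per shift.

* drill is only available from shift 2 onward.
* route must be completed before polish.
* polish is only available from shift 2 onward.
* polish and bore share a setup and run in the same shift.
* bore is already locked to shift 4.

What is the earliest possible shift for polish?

shift 4

Polish is available from shift 2; polish must be in the same shift as bore, which can't be before shift 4, so polish is at least shift 4.
polish at shift 4 is achievable: bore in shift 4; route in shift 1; turn in shift 1; drill in shift 2; polish in shift 4.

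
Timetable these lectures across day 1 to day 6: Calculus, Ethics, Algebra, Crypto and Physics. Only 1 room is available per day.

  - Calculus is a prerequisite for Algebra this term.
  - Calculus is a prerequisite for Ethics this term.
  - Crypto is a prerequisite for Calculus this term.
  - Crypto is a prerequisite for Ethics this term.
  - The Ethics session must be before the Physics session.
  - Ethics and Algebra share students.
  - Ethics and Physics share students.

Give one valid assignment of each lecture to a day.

Calculus -> day 2, Ethics -> day 3, Physics -> day 5, Crypto -> day 1, Algebra -> day 4

Checking: Calculus(day 2) before Ethics(day 3); Crypto(day 1) before Calculus(day 2); Calculus(day 2) before Algebra(day 4); Ethics(day 3) before Physics(day 5); Crypto(day 1) before Ethics(day 3); Ethics(day 3) != Algebra(day 4); Ethics(day 3) != Physics(day 5); max 1 per day (cap 1).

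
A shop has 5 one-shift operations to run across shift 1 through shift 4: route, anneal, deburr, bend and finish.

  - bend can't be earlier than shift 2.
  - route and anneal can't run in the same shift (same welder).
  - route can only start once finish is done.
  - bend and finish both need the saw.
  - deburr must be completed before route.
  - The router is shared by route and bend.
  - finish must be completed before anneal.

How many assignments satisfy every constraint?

Splitting on route: it can be shift 2 (4), shift 3 (10), shift 4 (15). Listing each branch's schedules as (anneal, deburr, bend, finish) by shift number:
route=shift 2: (3,1,3,1) (3,1,4,1) (4,1,3,1) (4,1,4,1) — 4.
route=shift 3: (2,1,2,1) (2,1,4,1) (2,2,2,1) (2,2,4,1) (4,1,2,1) (4,1,4,1) (4,1,4,2) (4,2,2,1) (4,2,4,1) (4,2,4,2) — 10.
route=shift 4: (2,1,2,1) (2,1,3,1) (2,2,2,1) (2,2,3,1) (2,3,2,1) (2,3,3,1) (3,1,2,1) (3,1,3,1) (3,1,3,2) (3,2,2,1) (3,2,3,1) (3,2,3,2) (3,3,2,1) (3,3,3,1) (3,3,3,2) — 15.
Summing: 4 + 10 + 15 = 29.

29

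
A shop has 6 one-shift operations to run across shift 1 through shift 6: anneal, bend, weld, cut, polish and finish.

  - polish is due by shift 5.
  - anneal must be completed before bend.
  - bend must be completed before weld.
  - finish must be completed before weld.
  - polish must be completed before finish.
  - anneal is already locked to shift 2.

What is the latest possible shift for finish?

Precedence pushes finish to at least shift 2; downstream work caps finish at shift 5.
finish at shift 5 is achievable: weld in shift 6; cut in shift 1; polish in shift 1; finish in shift 5; bend in shift 3; anneal in shift 2.

shift 5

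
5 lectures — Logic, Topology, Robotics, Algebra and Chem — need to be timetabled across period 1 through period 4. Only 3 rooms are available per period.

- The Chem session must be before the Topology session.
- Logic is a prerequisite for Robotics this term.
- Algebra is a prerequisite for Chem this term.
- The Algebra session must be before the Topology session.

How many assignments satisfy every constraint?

Splitting on Logic: it can be period 1 (12), period 2 (8), period 3 (4). Listing each branch's schedules as (Topology, Robotics, Algebra, Chem) by period number:
Logic=period 1: (3,2,1,2) (3,3,1,2) (3,4,1,2) (4,2,1,2) (4,2,1,3) (4,2,2,3) (4,3,1,2) (4,3,1,3) (4,3,2,3) (4,4,1,2) (4,4,1,3) (4,4,2,3) — 12.
Logic=period 2: (3,3,1,2) (3,4,1,2) (4,3,1,2) (4,3,1,3) (4,3,2,3) (4,4,1,2) (4,4,1,3) (4,4,2,3) — 8.
Logic=period 3: (3,4,1,2) (4,4,1,2) (4,4,1,3) (4,4,2,3) — 4.
Summing: 12 + 8 + 4 = 24.

24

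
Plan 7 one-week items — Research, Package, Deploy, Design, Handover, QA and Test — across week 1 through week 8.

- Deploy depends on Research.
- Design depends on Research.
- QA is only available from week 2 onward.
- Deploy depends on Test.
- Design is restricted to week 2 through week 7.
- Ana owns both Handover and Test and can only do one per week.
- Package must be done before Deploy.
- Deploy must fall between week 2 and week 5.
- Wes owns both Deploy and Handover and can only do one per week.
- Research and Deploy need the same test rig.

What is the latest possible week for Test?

week 4

Downstream work caps Test at week 4.
Test at week 4 is achievable: Package=week 1; Research=week 1; Design=week 2; Deploy=week 5; Handover=week 1; Test=week 4; QA=week 2.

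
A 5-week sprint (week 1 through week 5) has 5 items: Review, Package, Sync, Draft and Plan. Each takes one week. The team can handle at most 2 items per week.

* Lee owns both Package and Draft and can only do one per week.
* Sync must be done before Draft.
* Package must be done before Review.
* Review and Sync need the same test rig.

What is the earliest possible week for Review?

Precedence pushes Review to at least week 2.
Review at week 2 is achievable: Draft in week 2; Plan in week 3; Sync in week 1; Package in week 1; Review in week 2.

week 2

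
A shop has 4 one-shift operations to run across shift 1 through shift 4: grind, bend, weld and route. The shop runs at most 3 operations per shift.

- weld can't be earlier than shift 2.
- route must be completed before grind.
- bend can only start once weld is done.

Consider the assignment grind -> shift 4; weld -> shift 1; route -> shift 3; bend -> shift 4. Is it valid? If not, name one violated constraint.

Invalid. weld can't be earlier than shift 2.

weld can't be earlier than shift 2 — violated.
bend can only start once weld is done — holds.
route must be completed before grind — holds.
The shop runs at most 3 operations per shift — holds.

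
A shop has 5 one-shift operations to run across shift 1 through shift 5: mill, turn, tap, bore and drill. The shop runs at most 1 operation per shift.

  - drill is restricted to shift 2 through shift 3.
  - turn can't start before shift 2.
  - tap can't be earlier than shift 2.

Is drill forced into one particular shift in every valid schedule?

No

drill can be shift 2 (e.g. bore in shift 5; turn in shift 3; mill in shift 1; drill in shift 2; tap in shift 4) or shift 3 (e.g. tap=shift 4; mill=shift 1; drill=shift 3; turn=shift 2; bore=shift 5).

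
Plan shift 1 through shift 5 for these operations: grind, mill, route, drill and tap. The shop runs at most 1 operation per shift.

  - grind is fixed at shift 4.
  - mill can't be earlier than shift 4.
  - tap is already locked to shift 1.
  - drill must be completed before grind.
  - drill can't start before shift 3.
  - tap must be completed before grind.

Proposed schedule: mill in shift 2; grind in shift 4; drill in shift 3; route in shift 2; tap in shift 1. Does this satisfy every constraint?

No. mill can't be earlier than shift 4 is not satisfied.

mill can't be earlier than shift 4 — violated.
tap is already locked to shift 1 — holds.
The shop runs at most 1 operation per shift — violated.
tap must be completed before grind — holds.
grind is fixed at shift 4 — holds.
drill must be completed before grind — holds.
drill can't start before shift 3 — holds.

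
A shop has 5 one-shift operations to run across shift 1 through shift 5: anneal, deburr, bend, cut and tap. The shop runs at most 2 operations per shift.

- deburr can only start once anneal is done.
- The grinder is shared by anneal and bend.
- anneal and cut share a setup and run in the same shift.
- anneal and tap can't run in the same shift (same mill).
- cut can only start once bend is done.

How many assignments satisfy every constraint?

40

Splitting on anneal: it can be shift 2 (12), shift 3 (16), shift 4 (12). Listing each branch's schedules as (deburr, bend, cut, tap) by shift number:
anneal=shift 2: (3,1,2,1) (3,1,2,3) (3,1,2,4) (3,1,2,5) (4,1,2,1) (4,1,2,3) (4,1,2,4) (4,1,2,5) (5,1,2,1) (5,1,2,3) (5,1,2,4) (5,1,2,5) — 12.
anneal=shift 3: (4,1,3,1) (4,1,3,2) (4,1,3,4) (4,1,3,5) (4,2,3,1) (4,2,3,2) (4,2,3,4) (4,2,3,5) (5,1,3,1) (5,1,3,2) (5,1,3,4) (5,1,3,5) (5,2,3,1) (5,2,3,2) (5,2,3,4) (5,2,3,5) — 16.
anneal=shift 4: (5,1,4,1) (5,1,4,2) (5,1,4,3) (5,1,4,5) (5,2,4,1) (5,2,4,2) (5,2,4,3) (5,2,4,5) (5,3,4,1) (5,3,4,2) (5,3,4,3) (5,3,4,5) — 12.
Summing: 12 + 16 + 12 = 40.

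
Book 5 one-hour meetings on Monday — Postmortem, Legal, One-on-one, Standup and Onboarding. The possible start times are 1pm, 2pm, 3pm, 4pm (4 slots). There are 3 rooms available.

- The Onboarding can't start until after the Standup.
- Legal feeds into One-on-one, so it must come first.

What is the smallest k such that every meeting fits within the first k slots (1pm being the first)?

2 slots

The precedence chain requires at least 2 distinct slots.
With at most 3 per slot and 5 meetings, at least 2 slots are needed.
2 works (last occupied slot: 2pm): for example One-on-one=2pm, Onboarding=2pm, Postmortem=1pm, Standup=1pm, Legal=1pm.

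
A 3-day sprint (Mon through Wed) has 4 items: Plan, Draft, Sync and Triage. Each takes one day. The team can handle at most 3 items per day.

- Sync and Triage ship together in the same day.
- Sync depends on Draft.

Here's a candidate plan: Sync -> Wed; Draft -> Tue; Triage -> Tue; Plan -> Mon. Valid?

Sync and Triage ship together in the same day — violated.
Sync depends on Draft — holds.
The team can handle at most 3 items per day — holds.

Invalid. Sync and Triage ship together in the same day.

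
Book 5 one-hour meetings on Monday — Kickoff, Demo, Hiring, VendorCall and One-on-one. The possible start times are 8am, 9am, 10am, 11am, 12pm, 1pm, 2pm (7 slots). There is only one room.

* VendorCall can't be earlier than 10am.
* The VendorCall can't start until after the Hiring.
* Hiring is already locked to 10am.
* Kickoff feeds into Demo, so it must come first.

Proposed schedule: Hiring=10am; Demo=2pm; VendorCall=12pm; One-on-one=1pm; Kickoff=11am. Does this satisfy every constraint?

The VendorCall can't start until after the Hiring — holds.
There is only one room — holds.
Kickoff feeds into Demo, so it must come first — holds.
VendorCall can't be earlier than 10am — holds.
Hiring is already locked to 10am — holds.

Valid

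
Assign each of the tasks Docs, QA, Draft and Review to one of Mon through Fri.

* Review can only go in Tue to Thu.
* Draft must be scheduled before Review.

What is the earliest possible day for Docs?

Docs at Mon is achievable: Draft=Mon, Docs=Mon, Review=Tue, QA=Mon.

Mon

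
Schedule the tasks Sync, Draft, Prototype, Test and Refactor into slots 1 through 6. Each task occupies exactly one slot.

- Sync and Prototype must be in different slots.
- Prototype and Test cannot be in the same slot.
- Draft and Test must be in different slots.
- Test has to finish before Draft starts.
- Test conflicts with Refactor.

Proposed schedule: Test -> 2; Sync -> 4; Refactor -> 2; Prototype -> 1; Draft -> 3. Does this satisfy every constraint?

No. Test conflicts with Refactor is not satisfied.

Draft and Test must be in different slots — holds.
Test has to finish before Draft starts — holds.
Sync and Prototype must be in different slots — holds.
Prototype and Test cannot be in the same slot — holds.
Test conflicts with Refactor — violated.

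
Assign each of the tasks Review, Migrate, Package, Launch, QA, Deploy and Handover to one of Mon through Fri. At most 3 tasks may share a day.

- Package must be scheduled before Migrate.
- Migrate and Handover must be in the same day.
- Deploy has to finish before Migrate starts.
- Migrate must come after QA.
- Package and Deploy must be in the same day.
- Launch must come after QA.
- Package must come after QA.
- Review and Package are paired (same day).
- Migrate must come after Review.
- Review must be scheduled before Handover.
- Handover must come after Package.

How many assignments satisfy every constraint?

25

Splitting on Review: it can be Tue (9), Wed (10), Thu (6). Listing each branch's schedules as (Migrate, Package, Launch, QA, Deploy, Handover):
Review=Tue: (Wed,Tue,Wed,Mon,Tue,Wed) (Wed,Tue,Thu,Mon,Tue,Wed) (Wed,Tue,Fri,Mon,Tue,Wed) (Thu,Tue,Wed,Mon,Tue,Thu) (Thu,Tue,Thu,Mon,Tue,Thu) (Thu,Tue,Fri,Mon,Tue,Thu) (Fri,Tue,Wed,Mon,Tue,Fri) (Fri,Tue,Thu,Mon,Tue,Fri) (Fri,Tue,Fri,Mon,Tue,Fri) — 9.
Review=Wed: (Thu,Wed,Tue,Mon,Wed,Thu) (Thu,Wed,Thu,Mon,Wed,Thu) (Thu,Wed,Thu,Tue,Wed,Thu) (Thu,Wed,Fri,Mon,Wed,Thu) (Thu,Wed,Fri,Tue,Wed,Thu) (Fri,Wed,Tue,Mon,Wed,Fri) (Fri,Wed,Thu,Mon,Wed,Fri) (Fri,Wed,Thu,Tue,Wed,Fri) (Fri,Wed,Fri,Mon,Wed,Fri) (Fri,Wed,Fri,Tue,Wed,Fri) — 10.
Review=Thu: (Fri,Thu,Tue,Mon,Thu,Fri) (Fri,Thu,Wed,Mon,Thu,Fri) (Fri,Thu,Wed,Tue,Thu,Fri) (Fri,Thu,Fri,Mon,Thu,Fri) (Fri,Thu,Fri,Tue,Thu,Fri) (Fri,Thu,Fri,Wed,Thu,Fri) — 6.
Summing: 9 + 10 + 6 = 25.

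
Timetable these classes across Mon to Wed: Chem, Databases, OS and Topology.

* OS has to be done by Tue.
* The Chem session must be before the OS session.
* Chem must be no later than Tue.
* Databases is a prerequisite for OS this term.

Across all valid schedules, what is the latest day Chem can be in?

Mon

Chem's own window allows nothing later than Tue; downstream work caps Chem at Mon.
Chem at Mon is achievable: Databases in Mon, OS in Tue, Topology in Mon, Chem in Mon.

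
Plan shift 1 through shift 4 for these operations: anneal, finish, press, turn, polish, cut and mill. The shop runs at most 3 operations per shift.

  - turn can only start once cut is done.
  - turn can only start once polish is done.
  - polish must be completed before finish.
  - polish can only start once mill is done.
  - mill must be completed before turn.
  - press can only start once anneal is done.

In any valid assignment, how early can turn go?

Precedence pushes turn to at least shift 3.
turn at shift 3 is achievable: cut -> shift 1, anneal -> shift 1, press -> shift 2, polish -> shift 2, mill -> shift 1, finish -> shift 3, turn -> shift 3.

shift 3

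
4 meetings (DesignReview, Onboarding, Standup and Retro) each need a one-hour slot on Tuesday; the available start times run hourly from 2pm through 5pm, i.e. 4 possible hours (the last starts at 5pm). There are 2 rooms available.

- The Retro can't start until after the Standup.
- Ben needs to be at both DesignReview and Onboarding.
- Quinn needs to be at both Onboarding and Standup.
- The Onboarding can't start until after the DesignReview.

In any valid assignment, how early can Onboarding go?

Precedence pushes Onboarding to at least 3pm.
Onboarding at 3pm is achievable: Onboarding=3pm, Standup=2pm, DesignReview=2pm, Retro=3pm.

3pm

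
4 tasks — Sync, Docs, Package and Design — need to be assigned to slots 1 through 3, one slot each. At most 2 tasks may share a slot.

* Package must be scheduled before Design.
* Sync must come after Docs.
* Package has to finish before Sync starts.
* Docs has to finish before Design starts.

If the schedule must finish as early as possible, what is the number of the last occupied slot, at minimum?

The precedence chain requires at least 2 distinct slots.
With at most 2 per slot and 4 tasks, at least 2 slots are needed.
2 works (last occupied slot: 2): for example Sync -> 2; Design -> 2; Package -> 1; Docs -> 1.

2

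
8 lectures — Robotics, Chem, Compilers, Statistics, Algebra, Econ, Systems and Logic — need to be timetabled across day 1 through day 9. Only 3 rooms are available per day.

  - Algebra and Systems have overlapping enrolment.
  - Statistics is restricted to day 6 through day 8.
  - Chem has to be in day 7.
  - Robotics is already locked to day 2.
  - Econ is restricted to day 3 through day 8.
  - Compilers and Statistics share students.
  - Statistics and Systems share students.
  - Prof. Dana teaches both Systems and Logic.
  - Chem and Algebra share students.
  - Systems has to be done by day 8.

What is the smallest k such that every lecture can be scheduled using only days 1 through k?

7 days

With at most 3 per day and 8 lectures, at least 3 days are needed.
Chem can't be placed before day 7, so the schedule must run through at least day 7.
7 works (last occupied day: day 7): for example Statistics in day 6, Chem in day 7, Robotics in day 2, Econ in day 3, Logic in day 1, Compilers in day 1, Systems in day 2, Algebra in day 1.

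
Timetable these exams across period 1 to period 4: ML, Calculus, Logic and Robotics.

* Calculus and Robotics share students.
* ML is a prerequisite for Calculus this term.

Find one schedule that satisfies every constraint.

Logic=period 1; Calculus=period 2; Robotics=period 1; ML=period 1

Checking: ML(period 1) before Calculus(period 2); Calculus(period 2) != Robotics(period 1).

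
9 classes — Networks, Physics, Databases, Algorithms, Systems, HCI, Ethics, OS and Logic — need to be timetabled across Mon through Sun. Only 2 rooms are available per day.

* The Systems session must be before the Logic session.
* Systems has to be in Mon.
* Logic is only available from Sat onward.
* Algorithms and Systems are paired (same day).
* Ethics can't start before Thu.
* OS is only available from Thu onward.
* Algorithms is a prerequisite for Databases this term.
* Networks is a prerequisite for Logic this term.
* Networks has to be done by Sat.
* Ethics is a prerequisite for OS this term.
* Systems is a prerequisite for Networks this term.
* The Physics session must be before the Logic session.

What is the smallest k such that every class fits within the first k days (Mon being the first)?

The precedence chain requires at least 3 distinct days.
With at most 2 per day and 9 classes, at least 5 days are needed.
Logic can't be placed before Sat — that is day 6 counting from Mon — so the schedule must run through at least 6 days.
6 works (last occupied day: Sat): for example HCI -> Wed; Ethics -> Thu; Logic -> Sat; Networks -> Tue; Physics -> Tue; OS -> Fri; Databases -> Wed; Systems -> Mon; Algorithms -> Mon.

6 days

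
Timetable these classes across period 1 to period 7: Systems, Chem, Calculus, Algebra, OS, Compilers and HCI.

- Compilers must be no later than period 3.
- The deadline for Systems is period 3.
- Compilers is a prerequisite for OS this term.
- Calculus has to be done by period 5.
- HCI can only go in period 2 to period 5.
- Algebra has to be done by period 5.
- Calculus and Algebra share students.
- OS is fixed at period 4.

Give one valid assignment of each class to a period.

Systems in period 1, Chem in period 1, Compilers in period 1, Calculus in period 1, Algebra in period 2, HCI in period 2, OS in period 4

Checking: Compilers(period 1) before OS(period 4); Calculus(period 1) != Algebra(period 2); OS=period 4 in [period 4,period 4]; Algebra=period 2 in [period 1,period 5]; Compilers=period 1 in [period 1,period 3]; Calculus=period 1 in [period 1,period 5]; HCI=period 2 in [period 2,period 5]; Systems=period 1 in [period 1,period 3].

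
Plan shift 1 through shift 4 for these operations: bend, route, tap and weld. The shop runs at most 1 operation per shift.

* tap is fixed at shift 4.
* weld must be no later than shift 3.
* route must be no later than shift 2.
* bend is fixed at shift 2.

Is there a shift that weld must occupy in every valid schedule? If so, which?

shift 3

Weld's own window allows nothing later than shift 3.
So weld is pinned to shift 3.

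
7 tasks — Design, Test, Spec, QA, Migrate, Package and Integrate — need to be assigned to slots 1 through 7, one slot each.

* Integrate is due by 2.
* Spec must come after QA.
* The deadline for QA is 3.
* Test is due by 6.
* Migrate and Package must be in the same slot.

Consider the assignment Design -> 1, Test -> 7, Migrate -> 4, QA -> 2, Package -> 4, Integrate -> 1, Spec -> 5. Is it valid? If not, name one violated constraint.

Invalid. Test is due by 6.

Spec must come after QA — holds.
Test is due by 6 — violated.
Integrate is due by 2 — holds.
Migrate and Package must be in the same slot — holds.
The deadline for QA is 3 — holds.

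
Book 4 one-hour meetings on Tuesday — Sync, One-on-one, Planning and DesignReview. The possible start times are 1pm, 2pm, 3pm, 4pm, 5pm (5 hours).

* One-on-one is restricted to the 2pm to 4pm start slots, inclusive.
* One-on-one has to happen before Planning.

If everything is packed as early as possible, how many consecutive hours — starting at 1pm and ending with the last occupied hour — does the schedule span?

The precedence chain requires at least 2 distinct hours.
Propagating the time windows through the other constraints, Planning can't land before 3pm — that is hour 3 counting from 1pm — so the schedule must run through at least 3 hours.
3 works (last occupied hour: 3pm): for example Sync=1pm, Planning=3pm, DesignReview=1pm, One-on-one=2pm.

3 hours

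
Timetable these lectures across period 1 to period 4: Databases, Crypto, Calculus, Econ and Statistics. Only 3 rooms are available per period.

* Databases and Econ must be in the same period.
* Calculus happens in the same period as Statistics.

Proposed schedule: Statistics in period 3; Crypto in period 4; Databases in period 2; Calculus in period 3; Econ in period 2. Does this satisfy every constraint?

Yes

Calculus happens in the same period as Statistics — holds.
Only 3 rooms are available per period — holds.
Databases and Econ must be in the same period — holds.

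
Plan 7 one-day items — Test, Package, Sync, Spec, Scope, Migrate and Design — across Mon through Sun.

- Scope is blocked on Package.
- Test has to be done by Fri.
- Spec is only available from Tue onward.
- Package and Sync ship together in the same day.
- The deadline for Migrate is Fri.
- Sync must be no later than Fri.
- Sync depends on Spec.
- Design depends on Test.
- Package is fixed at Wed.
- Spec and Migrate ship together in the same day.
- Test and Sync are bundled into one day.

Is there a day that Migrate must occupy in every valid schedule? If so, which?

Migrate must be in the same day as Spec, which can't be before Tue, so Migrate is at least Tue; Migrate's own window allows nothing later than Fri; Migrate must be in the same day as Spec, which can't be after Tue, so Migrate is at most Tue.
So Migrate is pinned to Tue.

Tue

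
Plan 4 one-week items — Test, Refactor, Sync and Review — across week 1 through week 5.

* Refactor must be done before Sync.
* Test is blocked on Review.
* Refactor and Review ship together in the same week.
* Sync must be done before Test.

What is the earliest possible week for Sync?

Precedence pushes Sync to at least week 2; downstream work caps Sync at week 4.
Sync at week 2 is achievable: Test in week 3, Review in week 1, Sync in week 2, Refactor in week 1.

week 2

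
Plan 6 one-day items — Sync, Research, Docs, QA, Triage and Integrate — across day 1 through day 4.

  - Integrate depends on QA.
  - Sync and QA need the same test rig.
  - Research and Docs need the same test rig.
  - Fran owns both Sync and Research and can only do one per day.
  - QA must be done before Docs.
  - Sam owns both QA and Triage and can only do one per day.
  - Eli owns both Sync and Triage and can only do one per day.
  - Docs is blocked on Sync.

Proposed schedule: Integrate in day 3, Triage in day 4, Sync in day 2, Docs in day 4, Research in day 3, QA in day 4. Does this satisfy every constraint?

Invalid. Integrate depends on QA.

Research and Docs need the same test rig — holds.
Fran owns both Sync and Research and can only do one per day — holds.
Sam owns both QA and Triage and can only do one per day — violated.
Docs is blocked on Sync — holds.
Integrate depends on QA — violated.
Sync and QA need the same test rig — holds.
Eli owns both Sync and Triage and can only do one per day — holds.
QA must be done before Docs — violated.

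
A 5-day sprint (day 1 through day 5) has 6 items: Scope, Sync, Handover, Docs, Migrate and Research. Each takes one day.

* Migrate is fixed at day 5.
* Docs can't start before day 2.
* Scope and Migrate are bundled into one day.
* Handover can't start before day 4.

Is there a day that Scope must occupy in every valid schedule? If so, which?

day 5

Scope must be in the same day as Migrate, which can't be before day 5, so Scope is at least day 5.
So Scope is pinned to day 5.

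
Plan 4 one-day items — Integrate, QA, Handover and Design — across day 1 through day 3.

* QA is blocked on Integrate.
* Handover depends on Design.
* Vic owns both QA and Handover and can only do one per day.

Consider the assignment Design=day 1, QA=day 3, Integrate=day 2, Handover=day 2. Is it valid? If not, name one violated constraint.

QA is blocked on Integrate — holds.
Vic owns both QA and Handover and can only do one per day — holds.
Handover depends on Design — holds.

Yes, all constraints hold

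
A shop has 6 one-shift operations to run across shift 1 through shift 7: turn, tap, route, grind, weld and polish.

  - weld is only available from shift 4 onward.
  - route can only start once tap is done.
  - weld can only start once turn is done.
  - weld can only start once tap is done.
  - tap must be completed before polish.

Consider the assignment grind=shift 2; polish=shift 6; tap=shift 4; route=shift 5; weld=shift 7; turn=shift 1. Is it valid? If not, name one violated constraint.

weld is only available from shift 4 onward — holds.
tap must be completed before polish — holds.
weld can only start once turn is done — holds.
weld can only start once tap is done — holds.
route can only start once tap is done — holds.

Yes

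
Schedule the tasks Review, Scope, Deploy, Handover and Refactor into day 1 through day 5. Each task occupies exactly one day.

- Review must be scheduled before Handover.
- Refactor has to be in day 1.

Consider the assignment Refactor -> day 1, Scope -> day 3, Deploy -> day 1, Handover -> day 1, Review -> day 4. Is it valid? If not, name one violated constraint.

Invalid. Review must be scheduled before Handover.

Review must be scheduled before Handover — violated.
Refactor has to be in day 1 — holds.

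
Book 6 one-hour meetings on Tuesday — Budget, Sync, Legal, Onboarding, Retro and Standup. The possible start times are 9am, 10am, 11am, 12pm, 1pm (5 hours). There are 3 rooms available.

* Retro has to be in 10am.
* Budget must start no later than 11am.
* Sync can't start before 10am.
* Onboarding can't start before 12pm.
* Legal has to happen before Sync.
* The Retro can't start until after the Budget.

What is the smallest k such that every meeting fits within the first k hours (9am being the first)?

The precedence chain requires at least 2 distinct hours.
With at most 3 per hour and 6 meetings, at least 2 hours are needed.
Onboarding can't be placed before 12pm — that is hour 4 counting from 9am — so the schedule must run through at least 4 hours.
4 works (last occupied hour: 12pm): for example Sync=10am, Retro=10am, Standup=9am, Onboarding=12pm, Budget=9am, Legal=9am.

4 hours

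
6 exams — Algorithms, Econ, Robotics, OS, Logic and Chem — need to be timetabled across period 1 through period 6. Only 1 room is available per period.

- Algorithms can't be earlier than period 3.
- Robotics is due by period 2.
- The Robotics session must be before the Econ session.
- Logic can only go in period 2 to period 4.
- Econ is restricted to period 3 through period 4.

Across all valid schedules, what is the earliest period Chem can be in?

Chem at period 1 is achievable: Robotics -> period 2; Algorithms -> period 5; Chem -> period 1; Econ -> period 3; Logic -> period 4; OS -> period 6.

period 1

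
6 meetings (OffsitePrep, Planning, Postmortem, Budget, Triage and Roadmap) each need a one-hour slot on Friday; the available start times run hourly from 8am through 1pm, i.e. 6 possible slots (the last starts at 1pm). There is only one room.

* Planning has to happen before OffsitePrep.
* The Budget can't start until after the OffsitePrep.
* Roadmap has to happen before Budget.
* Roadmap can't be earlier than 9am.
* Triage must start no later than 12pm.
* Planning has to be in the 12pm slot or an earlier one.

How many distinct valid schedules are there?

Splitting on OffsitePrep: it can be 9am (9), 10am (14), 11am (18), 12pm (18). Listing each branch's schedules as (Planning, Postmortem, Budget, Triage, Roadmap):
OffsitePrep=9am: (8am,10am,1pm,11am,12pm) (8am,10am,1pm,12pm,11am) (8am,11am,1pm,10am,12pm) (8am,11am,1pm,12pm,10am) (8am,12pm,1pm,10am,11am) (8am,12pm,1pm,11am,10am) (8am,1pm,11am,12pm,10am) (8am,1pm,12pm,10am,11am) (8am,1pm,12pm,11am,10am) — 9.
OffsitePrep=10am: (8am,9am,1pm,11am,12pm) (8am,9am,1pm,12pm,11am) (8am,11am,1pm,9am,12pm) (8am,11am,1pm,12pm,9am) (8am,12pm,1pm,9am,11am) (8am,12pm,1pm,11am,9am) (8am,1pm,11am,12pm,9am) (8am,1pm,12pm,9am,11am) (8am,1pm,12pm,11am,9am) (9am,8am,1pm,11am,12pm) (9am,8am,1pm,12pm,11am) (9am,11am,1pm,8am,12pm) (9am,12pm,1pm,8am,11am) (9am,1pm,12pm,8am,11am) — 14.
OffsitePrep=11am: (8am,9am,1pm,10am,12pm) (8am,9am,1pm,12pm,10am) (8am,10am,1pm,9am,12pm) (8am,10am,1pm,12pm,9am) (8am,12pm,1pm,9am,10am) (8am,12pm,1pm,10am,9am) (8am,1pm,12pm,9am,10am) (8am,1pm,12pm,10am,9am) (9am,8am,1pm,10am,12pm) (9am,8am,1pm,12pm,10am) (9am,10am,1pm,8am,12pm) (9am,12pm,1pm,8am,10am) (9am,1pm,12pm,8am,10am) (10am,8am,1pm,9am,12pm) (10am,8am,1pm,12pm,9am) (10am,9am,1pm,8am,12pm) (10am,12pm,1pm,8am,9am) (10am,1pm,12pm,8am,9am) — 18.
OffsitePrep=12pm: (8am,9am,1pm,10am,11am) (8am,9am,1pm,11am,10am) (8am,10am,1pm,9am,11am) (8am,10am,1pm,11am,9am) (8am,11am,1pm,9am,10am) (8am,11am,1pm,10am,9am) (9am,8am,1pm,10am,11am) (9am,8am,1pm,11am,10am) (9am,10am,1pm,8am,11am) (9am,11am,1pm,8am,10am) (10am,8am,1pm,9am,11am) (10am,8am,1pm,11am,9am) (10am,9am,1pm,8am,11am) (10am,11am,1pm,8am,9am) (11am,8am,1pm,9am,10am) (11am,8am,1pm,10am,9am) (11am,9am,1pm,8am,10am) (11am,10am,1pm,8am,9am) — 18.
Summing: 9 + 14 + 18 + 18 = 59.

59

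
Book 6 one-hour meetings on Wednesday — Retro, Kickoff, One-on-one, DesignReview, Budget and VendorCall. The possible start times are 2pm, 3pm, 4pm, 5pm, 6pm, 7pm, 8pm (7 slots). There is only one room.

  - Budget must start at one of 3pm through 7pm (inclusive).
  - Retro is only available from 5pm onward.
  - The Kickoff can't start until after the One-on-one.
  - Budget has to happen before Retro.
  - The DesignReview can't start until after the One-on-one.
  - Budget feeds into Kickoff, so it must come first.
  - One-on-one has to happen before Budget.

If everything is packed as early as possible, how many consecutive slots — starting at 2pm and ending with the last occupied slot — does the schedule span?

The precedence chain requires at least 3 distinct slots.
With at most 1 per slot and 6 meetings, at least 6 slots are needed.
Retro can't be placed before 5pm — that is slot 4 counting from 2pm — so the schedule must run through at least 4 slots.
6 works (last occupied slot: 7pm): for example VendorCall=7pm, Kickoff=4pm, DesignReview=6pm, Retro=5pm, Budget=3pm, One-on-one=2pm.

6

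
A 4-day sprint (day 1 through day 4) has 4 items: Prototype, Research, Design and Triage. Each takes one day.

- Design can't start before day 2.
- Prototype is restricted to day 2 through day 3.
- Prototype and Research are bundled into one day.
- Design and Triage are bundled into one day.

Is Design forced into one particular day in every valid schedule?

Design can be day 2 (e.g. Triage -> day 2, Research -> day 2, Prototype -> day 2, Design -> day 2) or day 3 (e.g. Research in day 2; Design in day 3; Prototype in day 2; Triage in day 3).

No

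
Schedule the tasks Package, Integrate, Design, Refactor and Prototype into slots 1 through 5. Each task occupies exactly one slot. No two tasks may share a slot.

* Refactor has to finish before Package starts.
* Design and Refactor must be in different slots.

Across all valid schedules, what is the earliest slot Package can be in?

Precedence pushes Package to at least 2.
Package at 2 is achievable: Design in 4; Package in 2; Prototype in 5; Integrate in 3; Refactor in 1.

2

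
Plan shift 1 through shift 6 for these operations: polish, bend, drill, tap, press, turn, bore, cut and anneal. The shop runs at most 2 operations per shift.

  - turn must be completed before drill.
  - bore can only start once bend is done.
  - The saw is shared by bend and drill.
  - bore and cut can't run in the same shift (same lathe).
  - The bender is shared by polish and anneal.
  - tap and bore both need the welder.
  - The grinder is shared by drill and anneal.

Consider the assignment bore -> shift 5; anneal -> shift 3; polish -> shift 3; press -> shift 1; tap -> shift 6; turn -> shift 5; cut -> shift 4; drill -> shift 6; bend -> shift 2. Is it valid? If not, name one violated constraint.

The shop runs at most 2 operations per shift — holds.
bore and cut can't run in the same shift (same lathe) — holds.
tap and bore both need the welder — holds.
The bender is shared by polish and anneal — violated.
bore can only start once bend is done — holds.
The saw is shared by bend and drill — holds.
turn must be completed before drill — holds.
The grinder is shared by drill and anneal — holds.

No — it violates: The bender is shared by polish and anneal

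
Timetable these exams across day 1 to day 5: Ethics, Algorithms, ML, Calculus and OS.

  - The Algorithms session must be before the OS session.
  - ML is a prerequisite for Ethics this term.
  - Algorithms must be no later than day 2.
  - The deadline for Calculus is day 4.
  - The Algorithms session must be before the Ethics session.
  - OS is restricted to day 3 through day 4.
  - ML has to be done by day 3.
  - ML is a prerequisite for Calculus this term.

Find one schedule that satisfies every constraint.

OS -> day 3, ML -> day 1, Calculus -> day 2, Ethics -> day 2, Algorithms -> day 1

Checking: Algorithms(day 1) before OS(day 3); Algorithms(day 1) before Ethics(day 2); ML(day 1) before Calculus(day 2); ML(day 1) before Ethics(day 2); Calculus=day 2 in [day 1,day 4]; OS=day 3 in [day 3,day 4]; Algorithms=day 1 in [day 1,day 2]; ML=day 1 in [day 1,day 3].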